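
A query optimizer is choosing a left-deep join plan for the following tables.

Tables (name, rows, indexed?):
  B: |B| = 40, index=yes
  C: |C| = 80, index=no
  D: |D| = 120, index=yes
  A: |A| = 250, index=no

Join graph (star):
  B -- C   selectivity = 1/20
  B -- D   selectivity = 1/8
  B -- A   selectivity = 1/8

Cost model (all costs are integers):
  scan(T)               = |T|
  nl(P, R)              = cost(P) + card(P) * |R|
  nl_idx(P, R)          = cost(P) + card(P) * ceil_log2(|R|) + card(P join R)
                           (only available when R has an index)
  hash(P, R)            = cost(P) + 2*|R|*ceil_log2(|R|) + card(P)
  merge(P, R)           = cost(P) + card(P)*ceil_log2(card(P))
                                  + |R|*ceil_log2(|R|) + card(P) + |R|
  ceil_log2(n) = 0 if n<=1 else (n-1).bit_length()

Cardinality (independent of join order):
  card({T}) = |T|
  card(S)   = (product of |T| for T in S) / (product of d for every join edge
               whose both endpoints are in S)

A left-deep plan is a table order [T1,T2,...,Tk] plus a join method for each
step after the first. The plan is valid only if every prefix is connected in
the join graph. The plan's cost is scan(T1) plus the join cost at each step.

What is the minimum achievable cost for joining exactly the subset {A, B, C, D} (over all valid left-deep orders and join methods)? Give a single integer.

8840

Selinger DP over subsets of {A,B,C,D}:
  {B}: scan cost=40, card=40
  {C}: scan cost=80, card=80
  {D}: scan cost=120, card=120
  {A}: scan cost=250, card=250
  {BC}: card=160; try (B,hash)→640, (B,nl_idx)→720, (C,merge)→960, (B,merge)→1000, (C,hash)→1200, (C,nl)→3240 …(+1); best=640 via (B,hash)
  {BD}: card=600; try (B,hash)→720, (D,nl_idx)→920, (D,merge)→1280, (B,merge)→1360, (B,nl_idx)→1440, (D,hash)→1760 …(+2); best=720 via (B,hash)
  {AB}: card=1250; try (B,hash)→980, (A,merge)→2570, (B,merge)→2780, (B,nl_idx)→3000, (A,hash)→4080, (A,nl)→10040 …(+1); best=980 via (B,hash)
  {BCD}: card=2400; try (C,hash)→2440, (D,hash)→2480, (D,merge)→3040, (D,nl_idx)→4160, (C,merge)→7960, (D,nl)→19840 …(+1); best=2440 via (C,hash)
  {ABC}: card=5000; try (C,hash)→3350, (A,merge)→4330, (A,hash)→4800, (C,merge)→16620, (A,nl)→40640, (C,nl)→100980; best=3350 via (C,hash)
  {ABD}: card=18750; try (D,hash)→3910, (A,hash)→5320, (A,merge)→9570, (D,merge)→16940, (D,nl_idx)→28480, (A,nl)→150720 …(+1); best=3910 via (D,hash)
  {ABCD}: card=75000; try (A,hash)→8840, (D,hash)→10030, (C,hash)→23780, (A,merge)→35890, (D,merge)→74310, (D,nl_idx)→113350 …(+4); best=8840 via (A,hash)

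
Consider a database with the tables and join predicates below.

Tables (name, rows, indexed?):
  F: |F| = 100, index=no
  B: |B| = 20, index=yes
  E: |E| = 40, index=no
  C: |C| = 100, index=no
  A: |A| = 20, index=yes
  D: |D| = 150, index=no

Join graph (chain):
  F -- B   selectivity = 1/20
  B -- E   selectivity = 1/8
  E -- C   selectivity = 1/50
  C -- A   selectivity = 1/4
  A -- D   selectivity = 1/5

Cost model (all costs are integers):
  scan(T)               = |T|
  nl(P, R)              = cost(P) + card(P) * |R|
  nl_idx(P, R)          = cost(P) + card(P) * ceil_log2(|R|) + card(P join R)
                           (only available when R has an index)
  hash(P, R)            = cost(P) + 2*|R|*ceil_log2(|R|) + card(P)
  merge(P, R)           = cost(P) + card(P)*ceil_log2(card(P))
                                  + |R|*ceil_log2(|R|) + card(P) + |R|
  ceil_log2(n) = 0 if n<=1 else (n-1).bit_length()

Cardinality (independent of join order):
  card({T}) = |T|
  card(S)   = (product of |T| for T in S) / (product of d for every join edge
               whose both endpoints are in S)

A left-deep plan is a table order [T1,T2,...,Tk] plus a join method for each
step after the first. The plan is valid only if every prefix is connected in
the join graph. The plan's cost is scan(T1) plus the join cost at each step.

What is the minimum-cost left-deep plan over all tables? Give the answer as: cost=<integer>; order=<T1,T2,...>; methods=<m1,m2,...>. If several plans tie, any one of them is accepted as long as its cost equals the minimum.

Selinger DP (subsets sized 1..n):
  {F}: scan cost=100, card=100
  {B}: scan cost=20, card=20
  {E}: scan cost=40, card=40
  {C}: scan cost=100, card=100
  {A}: scan cost=20, card=20
  {D}: scan cost=150, card=150
  {BF}: card=100; try (B,hash)→400, (B,nl_idx)→700, (F,merge)→940, (B,merge)→1020, (F,hash)→1440, (F,nl)→2020 …(+1); best=400 via (B,hash)
  {BE}: card=100; try (B,hash)→280, (B,nl_idx)→340, (E,merge)→420, (B,merge)→440, (E,hash)→520, (E,nl)→820 …(+1); best=280 via (B,hash)
  {CE}: card=80; try (E,hash)→680, (C,merge)→1120, (E,merge)→1180, (C,hash)→1480, (C,nl)→4040, (E,nl)→4100; best=680 via (E,hash)
  {AC}: card=500; try (A,hash)→400, (C,merge)→940, (A,merge)→1020, (A,nl_idx)→1100, (C,hash)→1440, (C,nl)→2020 …(+1); best=400 via (A,hash)
  {AD}: card=600; try (A,hash)→500, (D,merge)→1490, (A,nl_idx)→1500, (A,merge)→1620, (D,hash)→2440, (D,nl)→3020 …(+1); best=500 via (A,hash)
  {BEF}: card=500; try (E,hash)→980, (E,merge)→1480, (F,hash)→1780, (F,merge)→1880, (E,nl)→4400, (F,nl)→10280; best=980 via (E,hash)
  {BCE}: card=200; try (B,hash)→960, (B,nl_idx)→1280, (B,merge)→1440, (C,hash)→1780, (C,merge)→1880, (B,nl)→2280 …(+1); best=960 via (B,hash)
  {ACE}: card=400; try (A,hash)→960, (E,hash)→1380, (A,merge)→1440, (A,nl_idx)→1480, (A,nl)→2280, (E,merge)→5680 …(+1); best=960 via (A,hash)
  {ACD}: card=15000; try (C,hash)→2500, (D,hash)→3300, (D,merge)→6750, (C,merge)→7900, (C,nl)→60500, (D,nl)→75400; best=2500 via (C,hash)
  {BCEF}: card=1000; try (F,hash)→2560, (C,hash)→2880, (F,merge)→3560, (C,merge)→6780, (F,nl)→20960, (C,nl)→50980; best=2560 via (F,hash)
  {ABCE}: card=1000; try (A,hash)→1360, (B,hash)→1560, (A,merge)→2880, (A,nl_idx)→2960, (B,nl_idx)→3960, (A,nl)→4960 …(+2); best=1360 via (A,hash)
  {ACDE}: card=12000; try (D,hash)→3760, (D,merge)→6310, (E,hash)→17980, (D,nl)→60960, (E,merge)→227780, (E,nl)→602500; best=3760 via (D,hash)
  {ABCEF}: card=5000; try (F,hash)→3760, (A,hash)→3760, (A,nl_idx)→12560, (F,merge)→13160, (A,merge)→13680, (A,nl)→22560 …(+1); best=3760 via (F,hash)
  {ABCDE}: card=30000; try (D,hash)→4760, (D,merge)→13710, (B,hash)→15960, (B,nl_idx)→93760, (D,nl)→151360, (B,merge)→183880 …(+1); best=4760 via (D,hash)
  {ABCDEF}: card=150000; try (D,hash)→11160, (F,hash)→36160, (D,merge)→75110, (F,merge)→485560, (D,nl)→753760, (F,nl)→3004760; best=11160 via (D,hash)

cost=11160; order=C,E,B,A,F,D; methods=hash,hash,hash,hash,hash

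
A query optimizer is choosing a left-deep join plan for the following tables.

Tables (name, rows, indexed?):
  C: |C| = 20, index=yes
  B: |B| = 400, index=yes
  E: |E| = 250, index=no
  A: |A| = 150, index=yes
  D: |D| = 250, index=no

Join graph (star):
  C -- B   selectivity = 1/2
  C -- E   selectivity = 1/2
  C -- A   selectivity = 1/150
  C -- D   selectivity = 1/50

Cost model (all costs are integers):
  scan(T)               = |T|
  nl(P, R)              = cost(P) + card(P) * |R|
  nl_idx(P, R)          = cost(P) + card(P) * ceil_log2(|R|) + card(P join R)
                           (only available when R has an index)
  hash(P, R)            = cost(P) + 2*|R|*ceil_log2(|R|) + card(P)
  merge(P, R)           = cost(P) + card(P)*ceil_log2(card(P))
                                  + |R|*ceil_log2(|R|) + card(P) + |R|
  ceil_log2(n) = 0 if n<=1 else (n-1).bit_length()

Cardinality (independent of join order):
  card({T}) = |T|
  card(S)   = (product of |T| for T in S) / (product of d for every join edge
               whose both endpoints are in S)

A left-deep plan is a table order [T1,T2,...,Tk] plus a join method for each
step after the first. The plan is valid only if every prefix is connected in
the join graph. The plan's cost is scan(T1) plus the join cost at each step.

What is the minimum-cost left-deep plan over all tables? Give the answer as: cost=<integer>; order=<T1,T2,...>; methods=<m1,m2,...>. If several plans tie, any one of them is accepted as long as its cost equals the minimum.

Selinger DP (subsets sized 1..n):
  {C}: scan cost=20, card=20
  {B}: scan cost=400, card=400
  {E}: scan cost=250, card=250
  {A}: scan cost=150, card=150
  {D}: scan cost=250, card=250
  {BC}: card=4000; try (C,hash)→1000, (B,merge)→4140, (B,nl_idx)→4200, (C,merge)→4520, (C,nl_idx)→6400, (B,hash)→7240 …(+2); best=1000 via (C,hash)
  {CE}: card=2500; try (C,hash)→700, (E,merge)→2390, (C,merge)→2620, (C,nl_idx)→4000, (E,hash)→4040, (E,nl)→5020 …(+1); best=700 via (C,hash)
  {AC}: card=20; try (A,nl_idx)→200, (C,hash)→500, (C,nl_idx)→920, (A,merge)→1490, (C,merge)→1620, (A,hash)→2440 …(+2); best=200 via (A,nl_idx)
  {CD}: card=100; try (C,hash)→700, (C,nl_idx)→1600, (D,merge)→2390, (C,merge)→2620, (D,hash)→4040, (D,nl)→5020 …(+1); best=700 via (C,hash)
  {BCE}: card=500000; try (E,hash)→9000, (B,hash)→10400, (B,merge)→37200, (E,merge)→55250, (B,nl_idx)→523200, (B,nl)→1000700 …(+1); best=9000 via (E,hash)
  {ABC}: card=4000; try (B,merge)→4320, (B,nl_idx)→4380, (A,hash)→7400, (B,hash)→7420, (B,nl)→8200, (A,nl_idx)→37000 …(+2); best=4320 via (B,merge)
  {BCD}: card=20000; try (B,merge)→5500, (B,hash)→8000, (D,hash)→9000, (B,nl_idx)→21600, (B,nl)→40700, (D,merge)→55250 …(+1); best=5500 via (B,merge)
  {ACE}: card=2500; try (E,merge)→2570, (E,hash)→4220, (E,nl)→5200, (A,hash)→5600, (A,nl_idx)→23200, (A,merge)→34550 …(+1); best=2570 via (E,merge)
  {CDE}: card=12500; try (E,merge)→3750, (E,hash)→4800, (D,hash)→7200, (E,nl)→25700, (D,merge)→35450, (D,nl)→625700; best=3750 via (E,merge)
  {ACD}: card=100; try (A,nl_idx)→1600, (D,merge)→2570, (A,merge)→2850, (A,hash)→3200, (D,hash)→4220, (D,nl)→5200 …(+1); best=1600 via (A,nl_idx)
  {ABCE}: card=500000; try (B,hash)→12270, (E,hash)→12320, (B,merge)→39070, (E,merge)→58570, (A,hash)→511400, (B,nl_idx)→525070 …(+5); best=12270 via (B,hash)
  {BCDE}: card=2500000; try (B,hash)→23450, (E,hash)→29500, (B,merge)→195250, (E,merge)→327750, (D,hash)→513000, (B,nl_idx)→2616250 …(+4); best=23450 via (B,hash)
  {ABCD}: card=20000; try (B,merge)→6400, (B,hash)→8900, (D,hash)→12320, (B,nl_idx)→22500, (A,hash)→27900, (B,nl)→41600 …(+5); best=6400 via (B,merge)
  {ACDE}: card=12500; try (E,merge)→4650, (E,hash)→5700, (D,hash)→9070, (A,hash)→18650, (E,nl)→26600, (D,merge)→37320 …(+4); best=4650 via (E,merge)
  {ABCDE}: card=2500000; try (B,hash)→24350, (E,hash)→30400, (B,merge)→196150, (E,merge)→328650, (D,hash)→516270, (A,hash)→2525850 …(+8); best=24350 via (B,hash)

cost=24350; order=D,C,A,E,B; methods=hash,nl_idx,merge,hash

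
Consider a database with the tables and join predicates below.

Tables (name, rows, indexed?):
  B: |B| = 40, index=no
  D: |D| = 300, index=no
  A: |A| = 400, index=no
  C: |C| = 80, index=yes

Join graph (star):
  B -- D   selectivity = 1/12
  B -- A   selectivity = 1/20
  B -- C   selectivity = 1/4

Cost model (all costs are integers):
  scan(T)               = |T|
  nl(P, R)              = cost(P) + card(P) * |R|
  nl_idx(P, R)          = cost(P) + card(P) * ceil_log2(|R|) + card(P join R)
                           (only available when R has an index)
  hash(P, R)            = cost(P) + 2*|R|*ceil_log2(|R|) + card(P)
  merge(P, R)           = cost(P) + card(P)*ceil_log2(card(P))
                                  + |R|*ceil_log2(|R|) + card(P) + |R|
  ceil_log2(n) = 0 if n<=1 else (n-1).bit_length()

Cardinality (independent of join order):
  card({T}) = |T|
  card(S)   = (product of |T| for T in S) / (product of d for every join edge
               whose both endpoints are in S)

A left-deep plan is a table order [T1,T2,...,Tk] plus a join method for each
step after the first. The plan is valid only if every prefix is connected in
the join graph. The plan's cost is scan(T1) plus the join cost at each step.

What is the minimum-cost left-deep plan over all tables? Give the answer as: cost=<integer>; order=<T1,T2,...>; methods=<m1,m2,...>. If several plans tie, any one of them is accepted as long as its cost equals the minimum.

cost=24600; order=A,B,C,D; methods=hash,hash,hash

Selinger DP (subsets sized 1..n):
  {B}: scan cost=40, card=40
  {D}: scan cost=300, card=300
  {A}: scan cost=400, card=400
  {C}: scan cost=80, card=80
  {BD}: card=1000; try (B,hash)→1080, (D,merge)→3320, (B,merge)→3580, (D,hash)→5480, (D,nl)→12040, (B,nl)→12300; best=1080 via (B,hash)
  {AB}: card=800; try (B,hash)→1280, (A,merge)→4320, (B,merge)→4680, (A,hash)→7280, (A,nl)→16040, (B,nl)→16400; best=1280 via (B,hash)
  {BC}: card=800; try (B,hash)→640, (C,merge)→960, (B,merge)→1000, (C,nl_idx)→1120, (C,hash)→1200, (C,nl)→3240 …(+1); best=640 via (B,hash)
  {ABD}: card=20000; try (D,hash)→7480, (A,hash)→9280, (D,merge)→13080, (A,merge)→16080, (D,nl)→241280, (A,nl)→401080; best=7480 via (D,hash)
  {BCD}: card=20000; try (C,hash)→3200, (D,hash)→6840, (D,merge)→12440, (C,merge)→12720, (C,nl_idx)→28080, (C,nl)→81080 …(+1); best=3200 via (C,hash)
  {ABC}: card=16000; try (C,hash)→3200, (A,hash)→8640, (C,merge)→10720, (A,merge)→13440, (C,nl_idx)→22880, (C,nl)→65280 …(+1); best=3200 via (C,hash)
  {ABCD}: card=400000; try (D,hash)→24600, (C,hash)→28600, (A,hash)→30400, (D,merge)→246200, (A,merge)→327200, (C,merge)→328120 …(+4); best=24600 via (D,hash)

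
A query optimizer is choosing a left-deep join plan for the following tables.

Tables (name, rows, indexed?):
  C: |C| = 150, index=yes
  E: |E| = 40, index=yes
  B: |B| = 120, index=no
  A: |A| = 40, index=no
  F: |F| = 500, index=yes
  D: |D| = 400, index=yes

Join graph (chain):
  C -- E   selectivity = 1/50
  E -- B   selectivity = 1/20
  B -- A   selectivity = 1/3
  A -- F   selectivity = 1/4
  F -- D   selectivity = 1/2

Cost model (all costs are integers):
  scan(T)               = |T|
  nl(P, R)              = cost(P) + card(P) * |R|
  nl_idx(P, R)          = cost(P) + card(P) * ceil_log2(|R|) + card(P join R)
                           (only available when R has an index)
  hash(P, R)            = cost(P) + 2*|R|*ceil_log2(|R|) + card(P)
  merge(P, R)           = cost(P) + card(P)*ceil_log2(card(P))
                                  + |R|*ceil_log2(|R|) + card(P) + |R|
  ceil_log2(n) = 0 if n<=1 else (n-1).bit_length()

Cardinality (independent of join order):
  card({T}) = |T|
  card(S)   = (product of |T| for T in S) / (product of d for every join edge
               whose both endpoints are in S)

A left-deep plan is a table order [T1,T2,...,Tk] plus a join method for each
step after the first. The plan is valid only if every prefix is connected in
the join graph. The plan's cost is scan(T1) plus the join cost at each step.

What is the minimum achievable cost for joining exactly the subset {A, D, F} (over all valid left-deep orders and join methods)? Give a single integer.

Selinger DP over subsets of {A,D,F}:
  {A}: scan cost=40, card=40
  {F}: scan cost=500, card=500
  {D}: scan cost=400, card=400
  {AF}: card=5000; try (A,hash)→1480, (F,merge)→5320, (F,nl_idx)→5400, (A,merge)→5780, (F,hash)→9080, (F,nl)→20040 …(+1); best=1480 via (A,hash)
  {DF}: card=100000; try (D,hash)→8200, (F,merge)→9400, (D,merge)→9500, (F,hash)→9800, (F,nl_idx)→104000, (D,nl_idx)→105000 …(+2); best=8200 via (D,hash)
  {ADF}: card=1000000; try (D,hash)→13680, (D,merge)→75480, (A,hash)→108680, (D,nl_idx)→1046480, (A,merge)→1808480, (D,nl)→2001480 …(+1); best=13680 via (D,hash)

13680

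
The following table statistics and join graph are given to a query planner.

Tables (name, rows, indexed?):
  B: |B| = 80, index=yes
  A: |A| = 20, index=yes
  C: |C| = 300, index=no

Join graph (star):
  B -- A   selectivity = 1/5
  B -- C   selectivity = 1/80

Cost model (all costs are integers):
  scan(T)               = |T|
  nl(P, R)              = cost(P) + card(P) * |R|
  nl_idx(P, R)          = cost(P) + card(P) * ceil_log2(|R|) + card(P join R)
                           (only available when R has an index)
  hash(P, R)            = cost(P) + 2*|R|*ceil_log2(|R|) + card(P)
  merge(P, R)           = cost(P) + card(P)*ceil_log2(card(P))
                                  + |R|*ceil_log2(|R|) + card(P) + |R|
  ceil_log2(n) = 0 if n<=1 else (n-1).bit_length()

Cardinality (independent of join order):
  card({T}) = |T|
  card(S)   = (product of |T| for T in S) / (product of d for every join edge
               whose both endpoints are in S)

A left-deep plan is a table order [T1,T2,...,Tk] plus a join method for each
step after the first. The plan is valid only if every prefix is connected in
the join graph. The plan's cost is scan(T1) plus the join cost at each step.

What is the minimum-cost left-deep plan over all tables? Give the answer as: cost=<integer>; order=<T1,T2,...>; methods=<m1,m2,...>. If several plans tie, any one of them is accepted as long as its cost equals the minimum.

Selinger DP (subsets sized 1..n):
  {B}: scan cost=80, card=80
  {A}: scan cost=20, card=20
  {C}: scan cost=300, card=300
  {AB}: card=320; try (A,hash)→360, (B,nl_idx)→480, (B,merge)→780, (A,nl_idx)→800, (A,merge)→840, (B,hash)→1160 …(+2); best=360 via (A,hash)
  {BC}: card=300; try (B,hash)→1720, (B,nl_idx)→2700, (C,merge)→3720, (B,merge)→3940, (C,hash)→5560, (C,nl)→24080 …(+1); best=1720 via (B,hash)
  {ABC}: card=1200; try (A,hash)→2220, (A,nl_idx)→4420, (A,merge)→4840, (C,hash)→6080, (C,merge)→6560, (A,nl)→7720 …(+1); best=2220 via (A,hash)

cost=2220; order=C,B,A; methods=hash,hash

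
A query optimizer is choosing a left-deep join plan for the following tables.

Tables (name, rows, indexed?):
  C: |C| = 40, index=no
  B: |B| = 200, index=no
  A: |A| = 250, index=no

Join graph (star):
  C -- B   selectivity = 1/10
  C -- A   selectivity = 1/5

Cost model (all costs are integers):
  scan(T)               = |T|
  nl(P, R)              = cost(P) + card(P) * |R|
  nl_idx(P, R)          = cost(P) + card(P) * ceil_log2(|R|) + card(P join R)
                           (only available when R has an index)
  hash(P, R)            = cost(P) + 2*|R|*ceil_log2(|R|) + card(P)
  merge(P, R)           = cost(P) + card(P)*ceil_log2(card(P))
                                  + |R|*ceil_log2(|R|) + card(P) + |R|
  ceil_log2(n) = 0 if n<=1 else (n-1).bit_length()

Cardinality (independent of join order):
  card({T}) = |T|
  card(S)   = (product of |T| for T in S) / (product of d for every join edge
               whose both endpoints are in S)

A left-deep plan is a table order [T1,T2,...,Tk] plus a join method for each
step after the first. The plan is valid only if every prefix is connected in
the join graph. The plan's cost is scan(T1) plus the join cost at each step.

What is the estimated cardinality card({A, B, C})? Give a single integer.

40000

Tables in S: A(250), B(200), C(40)
Edges inside S: C-B(d=10), C-A(d=5)
numerator = 250 * 200 * 40 = 2000000
denominator = 10 * 5 = 50
card(S) = 2000000 / 50 = 40000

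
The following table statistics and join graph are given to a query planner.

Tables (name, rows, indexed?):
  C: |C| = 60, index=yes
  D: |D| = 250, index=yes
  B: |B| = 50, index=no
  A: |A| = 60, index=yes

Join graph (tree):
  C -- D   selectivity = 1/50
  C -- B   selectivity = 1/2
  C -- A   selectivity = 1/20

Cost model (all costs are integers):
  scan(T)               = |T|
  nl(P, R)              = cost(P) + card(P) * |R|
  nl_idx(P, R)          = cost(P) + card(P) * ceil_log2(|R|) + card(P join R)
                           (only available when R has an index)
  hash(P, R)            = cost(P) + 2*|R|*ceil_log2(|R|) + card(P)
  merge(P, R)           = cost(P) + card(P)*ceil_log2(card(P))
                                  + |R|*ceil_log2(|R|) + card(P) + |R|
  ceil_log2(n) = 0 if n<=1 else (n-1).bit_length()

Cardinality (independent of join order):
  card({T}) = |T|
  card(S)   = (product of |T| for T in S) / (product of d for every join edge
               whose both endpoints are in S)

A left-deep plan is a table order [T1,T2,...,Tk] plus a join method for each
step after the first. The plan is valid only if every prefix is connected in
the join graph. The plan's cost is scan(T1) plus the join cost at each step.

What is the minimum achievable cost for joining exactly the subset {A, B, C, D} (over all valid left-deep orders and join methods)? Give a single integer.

Selinger DP over subsets of {A,B,C,D}:
  {C}: scan cost=60, card=60
  {D}: scan cost=250, card=250
  {B}: scan cost=50, card=50
  {A}: scan cost=60, card=60
  {CD}: card=300; try (D,nl_idx)→840, (C,hash)→1220, (C,nl_idx)→2050, (D,merge)→2730, (C,merge)→2920, (D,hash)→4120 …(+2); best=840 via (D,nl_idx)
  {BC}: card=1500; try (B,hash)→720, (C,hash)→820, (C,merge)→820, (B,merge)→830, (C,nl_idx)→1850, (C,nl)→3050 …(+1); best=720 via (B,hash)
  {AC}: card=180; try (C,nl_idx)→600, (A,nl_idx)→600, (C,hash)→840, (A,hash)→840, (C,merge)→900, (A,merge)→900 …(+2); best=600 via (C,nl_idx)
  {BCD}: card=7500; try (B,hash)→1740, (B,merge)→4190, (D,hash)→6220, (B,nl)→15840, (D,nl_idx)→20220, (D,merge)→20970 …(+1); best=1740 via (B,hash)
  {ACD}: card=900; try (A,hash)→1860, (D,nl_idx)→2940, (A,nl_idx)→3540, (A,merge)→4260, (D,merge)→4470, (D,hash)→4780 …(+2); best=1860 via (A,hash)
  {ABC}: card=4500; try (B,hash)→1380, (B,merge)→2570, (A,hash)→2940, (B,nl)→9600, (A,nl_idx)→14220, (A,merge)→19140 …(+1); best=1380 via (B,hash)
  {ABCD}: card=22500; try (B,hash)→3360, (D,hash)→9880, (A,hash)→9960, (B,merge)→12110, (B,nl)→46860, (D,nl_idx)→59880 …(+5); best=3360 via (B,hash)

3360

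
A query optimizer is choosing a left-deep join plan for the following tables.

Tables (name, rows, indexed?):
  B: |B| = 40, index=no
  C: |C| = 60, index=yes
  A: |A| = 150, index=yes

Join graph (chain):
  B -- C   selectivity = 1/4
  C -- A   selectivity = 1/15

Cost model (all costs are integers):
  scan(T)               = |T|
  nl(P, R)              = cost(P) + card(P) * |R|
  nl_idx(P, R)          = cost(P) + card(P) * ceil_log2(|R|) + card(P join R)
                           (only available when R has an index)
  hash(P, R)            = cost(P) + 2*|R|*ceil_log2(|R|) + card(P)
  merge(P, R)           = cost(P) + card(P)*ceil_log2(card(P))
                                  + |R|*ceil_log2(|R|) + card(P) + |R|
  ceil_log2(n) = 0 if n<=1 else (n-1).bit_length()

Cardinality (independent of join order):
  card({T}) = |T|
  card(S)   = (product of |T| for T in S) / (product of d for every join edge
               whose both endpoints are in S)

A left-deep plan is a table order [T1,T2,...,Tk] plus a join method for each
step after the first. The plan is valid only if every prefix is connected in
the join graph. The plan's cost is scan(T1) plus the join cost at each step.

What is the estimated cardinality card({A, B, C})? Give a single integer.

Tables in S: A(150), B(40), C(60)
Edges inside S: B-C(d=4), C-A(d=15)
numerator = 150 * 40 * 60 = 360000
denominator = 4 * 15 = 60
card(S) = 360000 / 60 = 6000

6000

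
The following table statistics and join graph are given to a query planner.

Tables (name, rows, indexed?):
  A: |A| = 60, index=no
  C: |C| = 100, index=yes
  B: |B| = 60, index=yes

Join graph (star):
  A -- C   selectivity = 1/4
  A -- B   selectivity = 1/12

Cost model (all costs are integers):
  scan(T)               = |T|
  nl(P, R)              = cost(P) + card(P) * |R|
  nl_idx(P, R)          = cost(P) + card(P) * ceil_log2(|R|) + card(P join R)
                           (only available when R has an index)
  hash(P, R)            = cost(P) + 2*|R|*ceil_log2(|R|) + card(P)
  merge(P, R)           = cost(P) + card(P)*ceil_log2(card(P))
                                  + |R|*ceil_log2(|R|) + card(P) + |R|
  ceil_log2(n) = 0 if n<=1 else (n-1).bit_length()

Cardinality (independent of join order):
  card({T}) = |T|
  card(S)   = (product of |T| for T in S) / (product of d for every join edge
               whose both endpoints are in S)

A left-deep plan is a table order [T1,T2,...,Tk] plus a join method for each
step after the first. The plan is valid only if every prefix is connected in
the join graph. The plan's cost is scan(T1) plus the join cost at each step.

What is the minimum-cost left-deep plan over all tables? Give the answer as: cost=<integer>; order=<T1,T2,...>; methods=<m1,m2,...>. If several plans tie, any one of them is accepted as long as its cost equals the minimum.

cost=2420; order=A,B,C; methods=nl_idx,hash

Selinger DP (subsets sized 1..n):
  {A}: scan cost=60, card=60
  {C}: scan cost=100, card=100
  {B}: scan cost=60, card=60
  {AC}: card=1500; try (A,hash)→920, (C,merge)→1280, (A,merge)→1320, (C,hash)→1520, (C,nl_idx)→1980, (C,nl)→6060 …(+1); best=920 via (A,hash)
  {AB}: card=300; try (B,nl_idx)→720, (B,hash)→840, (A,hash)→840, (B,merge)→900, (A,merge)→900, (B,nl)→3660 …(+1); best=720 via (B,nl_idx)
  {ABC}: card=7500; try (C,hash)→2420, (B,hash)→3140, (C,merge)→4520, (C,nl_idx)→10320, (B,nl_idx)→17420, (B,merge)→19340 …(+2); best=2420 via (C,hash)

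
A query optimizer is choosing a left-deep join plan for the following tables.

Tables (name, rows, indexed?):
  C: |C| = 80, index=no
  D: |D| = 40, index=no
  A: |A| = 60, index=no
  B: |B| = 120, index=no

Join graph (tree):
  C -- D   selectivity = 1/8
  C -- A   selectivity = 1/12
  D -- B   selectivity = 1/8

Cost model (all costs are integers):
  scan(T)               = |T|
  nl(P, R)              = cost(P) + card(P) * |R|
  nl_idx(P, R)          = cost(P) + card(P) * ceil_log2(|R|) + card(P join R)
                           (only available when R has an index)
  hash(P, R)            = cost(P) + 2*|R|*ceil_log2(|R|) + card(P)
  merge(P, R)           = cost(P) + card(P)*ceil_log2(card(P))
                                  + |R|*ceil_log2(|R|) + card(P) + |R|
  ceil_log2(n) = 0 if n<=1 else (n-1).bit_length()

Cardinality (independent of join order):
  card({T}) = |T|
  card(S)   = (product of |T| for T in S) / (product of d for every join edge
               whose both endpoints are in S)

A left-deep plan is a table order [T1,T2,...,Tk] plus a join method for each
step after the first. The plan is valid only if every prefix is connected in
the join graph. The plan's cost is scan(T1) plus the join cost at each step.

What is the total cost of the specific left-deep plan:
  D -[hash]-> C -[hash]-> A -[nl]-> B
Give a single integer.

step 1: scan D: cost=40, card=40
step 2: join C via hash
    card(P join C) = 40*80/(8) = 400
    cost = 40 + 2*80*7 + 40 = 1200
step 3: join A via hash
    card(P join A) = 400*60/(12) = 2000
    cost = 1200 + 2*60*6 + 400 = 2320
step 4: join B via nl
    card(P join B) = 2000*120/(8) = 30000
    cost = 2320 + 2000*120 = 242320

242320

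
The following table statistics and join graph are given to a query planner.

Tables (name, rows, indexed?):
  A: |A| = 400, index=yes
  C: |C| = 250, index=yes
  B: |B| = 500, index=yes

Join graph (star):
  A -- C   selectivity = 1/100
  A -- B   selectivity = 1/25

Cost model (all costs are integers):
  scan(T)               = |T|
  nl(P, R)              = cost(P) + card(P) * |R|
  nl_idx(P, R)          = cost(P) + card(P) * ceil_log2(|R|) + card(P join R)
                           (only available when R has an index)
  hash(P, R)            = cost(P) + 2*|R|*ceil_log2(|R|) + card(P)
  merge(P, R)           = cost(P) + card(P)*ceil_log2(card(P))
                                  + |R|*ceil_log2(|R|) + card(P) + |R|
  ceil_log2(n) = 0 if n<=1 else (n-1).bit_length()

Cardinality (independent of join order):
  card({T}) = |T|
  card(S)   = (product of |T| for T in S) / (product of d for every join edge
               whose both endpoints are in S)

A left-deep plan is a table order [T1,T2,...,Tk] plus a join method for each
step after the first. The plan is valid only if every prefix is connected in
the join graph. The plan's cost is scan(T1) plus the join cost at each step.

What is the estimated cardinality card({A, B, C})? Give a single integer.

20000

Tables in S: A(400), B(500), C(250)
Edges inside S: A-C(d=100), A-B(d=25)
numerator = 400 * 500 * 250 = 50000000
denominator = 100 * 25 = 2500
card(S) = 50000000 / 2500 = 20000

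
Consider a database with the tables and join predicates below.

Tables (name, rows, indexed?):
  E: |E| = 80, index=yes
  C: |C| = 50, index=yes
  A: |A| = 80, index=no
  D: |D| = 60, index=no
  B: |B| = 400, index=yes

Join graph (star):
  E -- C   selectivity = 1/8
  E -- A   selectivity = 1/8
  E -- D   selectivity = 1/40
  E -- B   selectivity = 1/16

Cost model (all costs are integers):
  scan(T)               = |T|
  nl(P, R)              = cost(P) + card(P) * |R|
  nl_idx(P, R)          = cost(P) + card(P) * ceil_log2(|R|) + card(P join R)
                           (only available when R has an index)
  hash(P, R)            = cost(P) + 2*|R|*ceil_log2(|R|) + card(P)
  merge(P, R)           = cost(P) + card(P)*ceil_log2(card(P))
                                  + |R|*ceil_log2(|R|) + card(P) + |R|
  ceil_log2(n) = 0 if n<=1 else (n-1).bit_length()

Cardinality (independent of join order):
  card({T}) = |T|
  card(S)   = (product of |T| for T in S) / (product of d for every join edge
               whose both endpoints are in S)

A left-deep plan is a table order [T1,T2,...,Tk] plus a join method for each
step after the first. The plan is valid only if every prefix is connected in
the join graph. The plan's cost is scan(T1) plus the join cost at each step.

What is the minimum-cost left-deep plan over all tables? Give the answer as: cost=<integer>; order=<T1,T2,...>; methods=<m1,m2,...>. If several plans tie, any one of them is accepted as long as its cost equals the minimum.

cost=17890; order=D,E,C,A,B; methods=nl_idx,hash,hash,hash

Selinger DP (subsets sized 1..n):
  {E}: scan cost=80, card=80
  {C}: scan cost=50, card=50
  {A}: scan cost=80, card=80
  {D}: scan cost=60, card=60
  {B}: scan cost=400, card=400
  {CE}: card=500; try (C,hash)→760, (E,nl_idx)→900, (E,merge)→1040, (C,nl_idx)→1060, (C,merge)→1070, (E,hash)→1220 …(+2); best=760 via (C,hash)
  {AE}: card=800; try (E,hash)→1280, (A,hash)→1280, (E,merge)→1360, (A,merge)→1360, (E,nl_idx)→1440, (E,nl)→6480 …(+1); best=1280 via (E,hash)
  {DE}: card=120; try (E,nl_idx)→600, (D,hash)→880, (E,merge)→1120, (D,merge)→1140, (E,hash)→1240, (E,nl)→4860 …(+1); best=600 via (E,nl_idx)
  {BE}: card=2000; try (E,hash)→1920, (B,nl_idx)→2800, (B,merge)→4720, (E,merge)→5040, (E,nl_idx)→5200, (B,hash)→7360 …(+2); best=1920 via (E,hash)
  {ACE}: card=5000; try (A,hash)→2380, (C,hash)→2680, (A,merge)→6400, (C,merge)→10430, (C,nl_idx)→11080, (A,nl)→40760 …(+1); best=2380 via (A,hash)
  {CDE}: card=750; try (C,hash)→1320, (C,merge)→1910, (D,hash)→1980, (C,nl_idx)→2070, (D,merge)→6180, (C,nl)→6600 …(+1); best=1320 via (C,hash)
  {BCE}: card=12500; try (C,hash)→4520, (B,hash)→8460, (B,merge)→9760, (B,nl_idx)→17760, (C,merge)→26270, (C,nl_idx)→26420 …(+2); best=4520 via (C,hash)
  {ADE}: card=1200; try (A,hash)→1840, (A,merge)→2200, (D,hash)→2800, (A,nl)→10200, (D,merge)→10500, (D,nl)→49280; best=1840 via (A,hash)
  {ABE}: card=20000; try (A,hash)→5040, (B,hash)→9280, (B,merge)→14080, (A,merge)→26560, (B,nl_idx)→28480, (A,nl)→161920 …(+1); best=5040 via (A,hash)
  {BDE}: card=3000; try (D,hash)→4640, (B,nl_idx)→4680, (B,merge)→5560, (B,hash)→7920, (D,merge)→26340, (B,nl)→48600 …(+1); best=4640 via (D,hash)
  {ACDE}: card=7500; try (A,hash)→3190, (C,hash)→3640, (D,hash)→8100, (A,merge)→10210, (C,nl_idx)→16540, (C,merge)→16590 …(+4); best=3190 via (A,hash)
  {ABCE}: card=125000; try (B,hash)→14580, (A,hash)→18140, (C,hash)→25640, (B,merge)→76380, (B,nl_idx)→172380, (A,merge)→192660 …(+5); best=14580 via (B,hash)
  {BCDE}: card=18750; try (C,hash)→8240, (B,hash)→9270, (B,merge)→13570, (D,hash)→17740, (B,nl_idx)→26820, (C,nl_idx)→41390 …(+5); best=8240 via (C,hash)
  {ABDE}: card=30000; try (A,hash)→8760, (B,hash)→10240, (B,merge)→20240, (D,hash)→25760, (B,nl_idx)→42640, (A,merge)→44280 …(+4); best=8760 via (A,hash)
  {ABCDE}: card=187500; try (B,hash)→17890, (A,hash)→28110, (C,hash)→39360, (B,merge)→112190, (D,hash)→140300, (B,nl_idx)→258190 …(+8); best=17890 via (B,hash)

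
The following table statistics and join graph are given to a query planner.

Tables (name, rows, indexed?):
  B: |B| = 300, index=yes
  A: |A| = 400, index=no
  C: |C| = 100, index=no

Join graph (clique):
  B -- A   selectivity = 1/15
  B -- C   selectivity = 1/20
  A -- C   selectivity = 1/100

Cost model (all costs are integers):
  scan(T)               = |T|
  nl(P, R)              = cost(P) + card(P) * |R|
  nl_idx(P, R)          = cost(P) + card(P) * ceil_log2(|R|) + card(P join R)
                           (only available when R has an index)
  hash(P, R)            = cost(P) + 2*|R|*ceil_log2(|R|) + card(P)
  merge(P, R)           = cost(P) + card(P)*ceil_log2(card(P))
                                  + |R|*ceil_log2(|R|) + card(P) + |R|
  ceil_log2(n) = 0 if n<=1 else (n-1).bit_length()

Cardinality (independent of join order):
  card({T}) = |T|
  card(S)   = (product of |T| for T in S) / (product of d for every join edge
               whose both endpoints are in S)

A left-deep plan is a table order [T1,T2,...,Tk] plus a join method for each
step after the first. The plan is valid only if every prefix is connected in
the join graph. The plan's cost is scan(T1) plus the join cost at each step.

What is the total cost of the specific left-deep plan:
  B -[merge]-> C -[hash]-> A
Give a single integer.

12800

step 1: scan B: cost=300, card=300
step 2: join C via merge
    card(P join C) = 300*100/(20) = 1500
    cost = 300 + 300*9 + 100*7 + 300 + 100 = 4100
step 3: join A via hash
    card(P join A) = 1500*400/(15*100) = 400
    cost = 4100 + 2*400*9 + 1500 = 12800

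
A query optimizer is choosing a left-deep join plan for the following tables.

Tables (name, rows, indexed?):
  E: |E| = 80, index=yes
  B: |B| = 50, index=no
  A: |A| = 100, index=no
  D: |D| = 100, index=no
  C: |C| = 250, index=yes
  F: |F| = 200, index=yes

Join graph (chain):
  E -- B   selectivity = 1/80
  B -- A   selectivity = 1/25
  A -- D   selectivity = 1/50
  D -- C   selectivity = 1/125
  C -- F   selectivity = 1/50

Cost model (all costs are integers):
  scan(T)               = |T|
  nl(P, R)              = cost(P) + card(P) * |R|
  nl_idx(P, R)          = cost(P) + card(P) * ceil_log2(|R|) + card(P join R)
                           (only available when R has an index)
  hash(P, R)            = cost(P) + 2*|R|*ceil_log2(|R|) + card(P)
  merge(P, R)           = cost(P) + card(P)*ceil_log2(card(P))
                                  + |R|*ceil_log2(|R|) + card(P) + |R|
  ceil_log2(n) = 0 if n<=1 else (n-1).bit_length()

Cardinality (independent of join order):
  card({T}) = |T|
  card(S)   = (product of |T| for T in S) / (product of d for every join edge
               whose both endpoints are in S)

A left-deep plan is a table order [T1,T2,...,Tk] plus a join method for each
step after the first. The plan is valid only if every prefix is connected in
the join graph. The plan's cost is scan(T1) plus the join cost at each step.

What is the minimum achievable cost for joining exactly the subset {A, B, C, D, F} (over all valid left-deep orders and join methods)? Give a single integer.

7700

Selinger DP over subsets of {A,B,C,D,F}:
  {B}: scan cost=50, card=50
  {A}: scan cost=100, card=100
  {D}: scan cost=100, card=100
  {C}: scan cost=250, card=250
  {F}: scan cost=200, card=200
  {AB}: card=200; try (B,hash)→800, (A,merge)→1200, (B,merge)→1250, (A,hash)→1500, (A,nl)→5050, (B,nl)→5100; best=800 via (B,hash)
  {AD}: card=200; try (D,hash)→1600, (A,hash)→1600, (D,merge)→1700, (A,merge)→1700, (D,nl)→10100, (A,nl)→10100; best=1600 via (D,hash)
  {CD}: card=200; try (C,nl_idx)→1100, (D,hash)→1900, (C,merge)→3150, (D,merge)→3300, (C,hash)→4200, (C,nl)→25100 …(+1); best=1100 via (C,nl_idx)
  {CF}: card=1000; try (C,nl_idx)→2800, (F,nl_idx)→3250, (F,hash)→3700, (C,merge)→4250, (F,merge)→4300, (C,hash)→4400 …(+2); best=2800 via (C,nl_idx)
  {ABD}: card=400; try (D,hash)→2400, (B,hash)→2400, (D,merge)→3400, (B,merge)→3750, (B,nl)→11600, (D,nl)→20800; best=2400 via (D,hash)
  {ACD}: card=400; try (A,hash)→2700, (C,nl_idx)→3600, (A,merge)→3700, (C,merge)→5650, (C,hash)→5800, (A,nl)→21100 …(+1); best=2700 via (A,hash)
  {CDF}: card=800; try (F,nl_idx)→3500, (F,hash)→4500, (F,merge)→4700, (D,hash)→5200, (D,merge)→14600, (F,nl)→41100 …(+1); best=3500 via (F,nl_idx)
  {ABCD}: card=800; try (B,hash)→3700, (C,nl_idx)→6400, (C,hash)→6800, (B,merge)→7050, (C,merge)→8650, (B,nl)→22700 …(+1); best=3700 via (B,hash)
  {ACDF}: card=1600; try (A,hash)→5700, (F,hash)→6300, (F,nl_idx)→7500, (F,merge)→8500, (A,merge)→13100, (F,nl)→82700 …(+1); best=5700 via (A,hash)
  {ABCDF}: card=3200; try (F,hash)→7700, (B,hash)→7900, (F,nl_idx)→13300, (F,merge)→14300, (B,merge)→25250, (B,nl)→85700 …(+1); best=7700 via (F,hash)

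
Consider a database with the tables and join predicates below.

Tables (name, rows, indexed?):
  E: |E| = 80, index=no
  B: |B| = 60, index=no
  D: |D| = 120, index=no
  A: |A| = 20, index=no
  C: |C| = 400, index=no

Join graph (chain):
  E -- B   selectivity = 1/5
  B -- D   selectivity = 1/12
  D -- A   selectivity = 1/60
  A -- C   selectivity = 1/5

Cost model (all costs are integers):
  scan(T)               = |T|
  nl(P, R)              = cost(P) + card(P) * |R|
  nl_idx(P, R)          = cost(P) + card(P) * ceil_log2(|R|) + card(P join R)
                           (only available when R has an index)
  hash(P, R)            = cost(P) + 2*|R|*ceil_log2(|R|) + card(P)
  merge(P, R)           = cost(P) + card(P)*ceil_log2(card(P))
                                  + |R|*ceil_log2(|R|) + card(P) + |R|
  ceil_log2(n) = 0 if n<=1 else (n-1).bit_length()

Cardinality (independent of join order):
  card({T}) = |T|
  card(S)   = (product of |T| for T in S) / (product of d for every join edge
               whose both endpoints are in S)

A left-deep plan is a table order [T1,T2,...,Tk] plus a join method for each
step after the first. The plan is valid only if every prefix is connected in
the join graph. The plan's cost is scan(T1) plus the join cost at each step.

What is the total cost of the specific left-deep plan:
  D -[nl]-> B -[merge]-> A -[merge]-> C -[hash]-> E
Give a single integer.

step 1: scan D: cost=120, card=120
step 2: join B via nl
    card(P join B) = 120*60/(12) = 600
    cost = 120 + 120*60 = 7320
step 3: join A via merge
    card(P join A) = 600*20/(60) = 200
    cost = 7320 + 600*10 + 20*5 + 600 + 20 = 14040
step 4: join C via merge
    card(P join C) = 200*400/(5) = 16000
    cost = 14040 + 200*8 + 400*9 + 200 + 400 = 19840
step 5: join E via hash
    card(P join E) = 16000*80/(5) = 256000
    cost = 19840 + 2*80*7 + 16000 = 36960

36960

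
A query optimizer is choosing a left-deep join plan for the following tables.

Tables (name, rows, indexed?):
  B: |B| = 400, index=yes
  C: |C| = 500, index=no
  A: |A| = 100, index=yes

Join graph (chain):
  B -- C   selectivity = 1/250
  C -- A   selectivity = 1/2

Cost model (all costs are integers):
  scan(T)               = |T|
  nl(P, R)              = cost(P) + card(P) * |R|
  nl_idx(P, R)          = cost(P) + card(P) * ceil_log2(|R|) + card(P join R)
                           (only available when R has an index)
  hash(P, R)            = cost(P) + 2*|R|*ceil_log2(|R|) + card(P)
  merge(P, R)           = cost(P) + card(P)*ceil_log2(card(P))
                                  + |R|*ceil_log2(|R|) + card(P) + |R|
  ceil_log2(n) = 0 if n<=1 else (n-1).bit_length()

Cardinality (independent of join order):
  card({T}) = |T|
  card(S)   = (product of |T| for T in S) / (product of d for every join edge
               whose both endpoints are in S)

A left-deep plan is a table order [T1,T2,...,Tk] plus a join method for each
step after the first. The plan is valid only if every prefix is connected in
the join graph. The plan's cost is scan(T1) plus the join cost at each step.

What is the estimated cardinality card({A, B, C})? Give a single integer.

40000

Tables in S: A(100), B(400), C(500)
Edges inside S: B-C(d=250), C-A(d=2)
numerator = 100 * 400 * 500 = 20000000
denominator = 250 * 2 = 500
card(S) = 20000000 / 500 = 40000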